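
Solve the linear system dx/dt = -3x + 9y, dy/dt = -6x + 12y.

x(t) = -K_1e^(6t) - 3K_2e^(3t), y(t) = -K_1e^(6t) - 2K_2e^(3t)

Coefficient matrix A = [[-3, 9], [-6, 12]].
Characteristic polynomial det(A - λI) = λ^2 - 9λ + 18 = 0.
Eigenvalues λ = 6, 3.
For λ=6: (A-λI) row 1 is [-9, 9], so an eigenvector is (-1, -1).
For λ=3: (A-λI) row 1 is [-6, 9], so an eigenvector is (-3, -2).
General solution: K_1e^(6t)(-1,-1) + K_2e^(3t)(-3,-2).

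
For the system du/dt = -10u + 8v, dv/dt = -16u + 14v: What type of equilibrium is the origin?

A = [[-10,8],[-16,14]]; det(A-λI) = λ^2 - 4λ - 12.
λ = 6, -2: opposite signs.

saddle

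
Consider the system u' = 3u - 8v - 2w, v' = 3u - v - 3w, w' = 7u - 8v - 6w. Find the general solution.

Coefficient matrix A = [[3, -8, -2], [3, -1, -3], [7, -8, -6]].
det(A - λI) = 0 gives eigenvalues λ = -4, 1, -1.
For λ=-4: eigenvector (2,1,3).
For λ=1: eigenvector (1,0,1).
For λ=-1: eigenvector (-4,-1,-4).
General solution: C_1e^(-4t)(2,1,3) + C_2e^(t)(1,0,1) + C_3e^(-t)(-4,-1,-4).

u(t) = 2C_1e^(-4t) + C_2e^(t) - 4C_3e^(-t), v(t) = C_1e^(-4t) - C_3e^(-t), w(t) = 3C_1e^(-4t) + C_2e^(t) - 4C_3e^(-t)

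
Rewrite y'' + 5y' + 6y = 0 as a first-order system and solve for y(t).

Let x_1 = y, x_2 = y'. Then x_1' = x_2 and x_2' = -6x_1 - 5x_2.
A = [[0,1],[-6,-5]]; det(A-λI) = λ^2 + 5λ + 6.
Eigenvalues λ = -3, -2 with eigenvectors (1,-3), (1,-2).

y(t) = K_1e^(-3t) + K_2e^(-2t)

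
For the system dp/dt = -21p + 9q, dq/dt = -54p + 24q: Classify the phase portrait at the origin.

A = [[-21,9],[-54,24]]; det(A-λI) = λ^2 - 3λ - 18.
λ = 6, -3: opposite signs.

saddle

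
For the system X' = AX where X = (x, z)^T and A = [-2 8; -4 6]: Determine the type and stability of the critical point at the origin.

A = [[-2,8],[-4,6]]; det(A-λI) = λ^2 - 4λ + 20.
λ = 2 ± 4i: positive real part.

unstable spiral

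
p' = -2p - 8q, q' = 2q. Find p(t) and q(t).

Coefficient matrix A = [[-2, -8], [0, 2]].
Characteristic polynomial det(A - λI) = λ^2 - 4 = 0.
Eigenvalues λ = -2, 2.
For λ=-2: (A-λI) row 1 is [0, -8], so an eigenvector is (-1, 0).
For λ=2: (A-λI) row 1 is [-4, -8], so an eigenvector is (-2, 1).
General solution: c_1e^(-2t)(-1,0) + c_2e^(2t)(-2,1).

p(t) = -c_1e^(-2t) - 2c_2e^(2t), q(t) = c_2e^(2t)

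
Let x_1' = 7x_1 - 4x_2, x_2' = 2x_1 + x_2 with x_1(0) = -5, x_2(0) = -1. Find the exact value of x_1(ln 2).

A = [[7,-4],[2,1]]; eigenvalues λ = 5, 3.
Eigenvectors: (2,1) for λ=5, (1,1) for λ=3.
From the initial condition, c_1 = -4, c_2 = 3.
x_1(ln 2) = (-4)(2^5)(2) + (3)(2^3)(1) = -232.

-232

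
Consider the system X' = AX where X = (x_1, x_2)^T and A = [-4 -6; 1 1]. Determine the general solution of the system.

x_1(t) = 3C_1e^(-2t) + 2C_2e^(-t), x_2(t) = -C_1e^(-2t) - C_2e^(-t)

Coefficient matrix A = [[-4, -6], [1, 1]].
Characteristic polynomial det(A - λI) = λ^2 + 3λ + 2 = 0.
Eigenvalues λ = -2, -1.
For λ=-2: (A-λI) row 1 is [-2, -6], so an eigenvector is (3, -1).
For λ=-1: (A-λI) row 1 is [-3, -6], so an eigenvector is (2, -1).
General solution: C_1e^(-2t)(3,-1) + C_2e^(-t)(2,-1).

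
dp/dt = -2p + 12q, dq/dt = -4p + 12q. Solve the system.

p(t) = -2K_1e^(4t) + 3K_2e^(6t), q(t) = -K_1e^(4t) + 2K_2e^(6t)

Coefficient matrix A = [[-2, 12], [-4, 12]].
Characteristic polynomial det(A - λI) = λ^2 - 10λ + 24 = 0.
Eigenvalues λ = 4, 6.
For λ=4: (A-λI) row 1 is [-6, 12], so an eigenvector is (-2, -1).
For λ=6: (A-λI) row 1 is [-8, 12], so an eigenvector is (3, 2).
General solution: K_1e^(4t)(-2,-1) + K_2e^(6t)(3,2).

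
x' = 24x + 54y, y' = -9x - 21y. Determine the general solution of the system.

Coefficient matrix A = [[24, 54], [-9, -21]].
Characteristic polynomial det(A - λI) = λ^2 - 3λ - 18 = 0.
Eigenvalues λ = -3, 6.
For λ=-3: (A-λI) row 1 is [27, 54], so an eigenvector is (2, -1).
For λ=6: (A-λI) row 1 is [18, 54], so an eigenvector is (-3, 1).
General solution: C_1e^(-3t)(2,-1) + C_2e^(6t)(-3,1).

x(t) = 2C_1e^(-3t) - 3C_2e^(6t), y(t) = -C_1e^(-3t) + C_2e^(6t)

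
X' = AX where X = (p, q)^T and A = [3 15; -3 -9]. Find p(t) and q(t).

p(t) = -c_1e^(-3t)sin(3t) + 2c_1e^(-3t)cos(3t) + 2c_2e^(-3t)sin(3t) + c_2e^(-3t)cos(3t), q(t) = -c_1e^(-3t)cos(3t) - c_2e^(-3t)sin(3t)

Coefficient matrix A = [[3, 15], [-3, -9]].
Characteristic polynomial det(A - λI) = λ^2 + 6λ + 18 = 0.
Eigenvalues λ = -3 ± 3i (complex conjugate pair).
For λ=-3+3i: an eigenvector is (2,-1) - i(-1,0) = (2 + i, -1).
A real fundamental pair from Re and Im of e^((-3+3i)t)v: X_1 = e^(-3t)(cos(3t)·(2,-1) + sin(3t)·(-1,0)), X_2 = e^(-3t)(sin(3t)·(2,-1) - cos(3t)·(-1,0)).
General solution: c_1X_1 + c_2X_2.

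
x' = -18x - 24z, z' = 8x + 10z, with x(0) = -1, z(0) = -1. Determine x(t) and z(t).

Coefficient matrix A = [[-18, -24], [8, 10]].
Characteristic polynomial det(A - λI) = λ^2 + 8λ + 12 = 0.
Eigenvalues λ = -2, -6.
For λ=-2: (A-λI) row 1 is [-16, -24], so an eigenvector is (-3, 2).
For λ=-6: (A-λI) row 1 is [-12, -24], so an eigenvector is (-2, 1).
General solution: C_1e^(-2t)(-3,2) + C_2e^(-6t)(-2,1).
Applying x(0)=-1, z(0)=-1 gives C_1=-3, C_2=5.

x(t) = 9e^(-2t) - 10e^(-6t), z(t) = -6e^(-2t) + 5e^(-6t)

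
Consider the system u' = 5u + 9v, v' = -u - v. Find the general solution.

Coefficient matrix A = [[5, 9], [-1, -1]].
Characteristic polynomial det(A - λI) = λ^2 - 4λ + 4 = 0.
Single eigenvalue λ = 2 with algebraic multiplicity 2.
Eigenvector v = (3,-1); generalized eigenvector w with (A-λI)w=v is (1,0).
General solution: e^(2t)[K_1·v + K_2·(t·v + w)].

u(t) = 3K_1e^(2t) + 3K_2te^(2t) + K_2e^(2t), v(t) = -K_1e^(2t) - K_2te^(2t)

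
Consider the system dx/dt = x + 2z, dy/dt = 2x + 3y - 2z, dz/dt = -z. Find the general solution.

Coefficient matrix A = [[1, 0, 2], [2, 3, -2], [0, 0, -1]].
det(A - λI) = 0 gives eigenvalues λ = 3, 1, -1.
For λ=3: eigenvector (0,1,0).
For λ=1: eigenvector (1,-1,0).
For λ=-1: eigenvector (-1,1,1).
General solution: C_1e^(3t)(0,1,0) + C_2e^(t)(1,-1,0) + C_3e^(-t)(-1,1,1).

x(t) = C_2e^(t) - C_3e^(-t), y(t) = C_1e^(3t) - C_2e^(t) + C_3e^(-t), z(t) = C_3e^(-t)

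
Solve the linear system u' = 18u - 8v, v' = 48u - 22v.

u(t) = K_1e^(-6t) + K_2e^(2t), v(t) = 3K_1e^(-6t) + 2K_2e^(2t)

Coefficient matrix A = [[18, -8], [48, -22]].
Characteristic polynomial det(A - λI) = λ^2 + 4λ - 12 = 0.
Eigenvalues λ = -6, 2.
For λ=-6: (A-λI) row 1 is [24, -8], so an eigenvector is (1, 3).
For λ=2: (A-λI) row 1 is [16, -8], so an eigenvector is (1, 2).
General solution: K_1e^(-6t)(1,3) + K_2e^(2t)(1,2).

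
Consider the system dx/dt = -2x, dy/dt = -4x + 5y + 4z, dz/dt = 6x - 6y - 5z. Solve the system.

Coefficient matrix A = [[-2, 0, 0], [-4, 5, 4], [6, -6, -5]].
det(A - λI) = 0 gives eigenvalues λ = 1, -2, -1.
For λ=1: eigenvector (0,1,-1).
For λ=-2: eigenvector (1,4,-6).
For λ=-1: eigenvector (0,-2,3).
General solution: C_1e^(t)(0,1,-1) + C_2e^(-2t)(1,4,-6) + C_3e^(-t)(0,-2,3).

x(t) = C_2e^(-2t), y(t) = C_1e^(t) + 4C_2e^(-2t) - 2C_3e^(-t), z(t) = -C_1e^(t) - 6C_2e^(-2t) + 3C_3e^(-t)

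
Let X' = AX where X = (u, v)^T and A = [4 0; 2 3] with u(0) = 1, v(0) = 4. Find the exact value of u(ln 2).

A = [[4,0],[2,3]]; eigenvalues λ = 3, 4.
Eigenvectors: (0,1) for λ=3, (-1,-2) for λ=4.
From the initial condition, c_1 = 2, c_2 = -1.
u(ln 2) = (2)(2^3)(0) + (-1)(2^4)(-1) = 16.

16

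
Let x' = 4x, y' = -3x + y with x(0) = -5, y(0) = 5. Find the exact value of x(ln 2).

A = [[4,0],[-3,1]]; eigenvalues λ = 4, 1.
Eigenvectors: (1,-1) for λ=4, (0,-1) for λ=1.
From the initial condition, c_1 = -5, c_2 = 0.
x(ln 2) = (-5)(2^4)(1) + (0)(2^1)(0) = -80.

-80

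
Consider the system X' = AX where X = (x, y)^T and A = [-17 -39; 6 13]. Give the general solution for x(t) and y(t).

x(t) = 2K_1e^(-2t)sin(3t) - 3K_1e^(-2t)cos(3t) - 3K_2e^(-2t)sin(3t) - 2K_2e^(-2t)cos(3t), y(t) = -K_1e^(-2t)sin(3t) + K_1e^(-2t)cos(3t) + K_2e^(-2t)sin(3t) + K_2e^(-2t)cos(3t)

Coefficient matrix A = [[-17, -39], [6, 13]].
Characteristic polynomial det(A - λI) = λ^2 + 4λ + 13 = 0.
Eigenvalues λ = -2 ± 3i (complex conjugate pair).
For λ=-2+3i: an eigenvector is (-3,1) - i(2,-1) = (-3 - 2i, 1 + i).
A real fundamental pair from Re and Im of e^((-2+3i)t)v: X_1 = e^(-2t)(cos(3t)·(-3,1) + sin(3t)·(2,-1)), X_2 = e^(-2t)(sin(3t)·(-3,1) - cos(3t)·(2,-1)).
General solution: K_1X_1 + K_2X_2.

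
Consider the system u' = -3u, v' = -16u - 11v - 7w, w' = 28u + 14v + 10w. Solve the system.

Coefficient matrix A = [[-3, 0, 0], [-16, -11, -7], [28, 14, 10]].
det(A - λI) = 0 gives eigenvalues λ = -3, 3, -4.
For λ=-3: eigenvector (1,-2,0).
For λ=3: eigenvector (0,-1,2).
For λ=-4: eigenvector (0,1,-1).
General solution: C_1e^(-3t)(1,-2,0) + C_2e^(3t)(0,-1,2) + C_3e^(-4t)(0,1,-1).

u(t) = C_1e^(-3t), v(t) = -2C_1e^(-3t) - C_2e^(3t) + C_3e^(-4t), w(t) = 2C_2e^(3t) - C_3e^(-4t)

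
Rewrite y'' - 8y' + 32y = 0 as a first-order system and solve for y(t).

Let x_1 = y, x_2 = y'. Then x_1' = x_2 and x_2' = -32x_1 + 8x_2.
A = [[0,1],[-32,8]]; det(A-λI) = λ^2 - 8λ + 32.
Eigenvalues λ = 4 ± 4i.

y(t) = c_1e^(4t)cos(4t) + c_2e^(4t)sin(4t)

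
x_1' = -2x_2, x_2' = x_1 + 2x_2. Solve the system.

Coefficient matrix A = [[0, -2], [1, 2]].
Characteristic polynomial det(A - λI) = λ^2 - 2λ + 2 = 0.
Eigenvalues λ = 1 ± i (complex conjugate pair).
For λ=1+i: an eigenvector is (-1,1) - i(-1,0) = (-1 + i, 1).
A real fundamental pair from Re and Im of e^((1+i)t)v: X_1 = e^(t)(cos(t)·(-1,1) + sin(t)·(-1,0)), X_2 = e^(t)(sin(t)·(-1,1) - cos(t)·(-1,0)).
General solution: c_1X_1 + c_2X_2.

x_1(t) = -c_1e^(t)sin(t) - c_1e^(t)cos(t) - c_2e^(t)sin(t) + c_2e^(t)cos(t), x_2(t) = c_1e^(t)cos(t) + c_2e^(t)sin(t)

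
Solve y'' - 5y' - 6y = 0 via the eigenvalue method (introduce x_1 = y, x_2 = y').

Let x_1 = y, x_2 = y'. Then x_1' = x_2 and x_2' = 6x_1 + 5x_2.
A = [[0,1],[6,5]]; det(A-λI) = λ^2 - 5λ - 6.
Eigenvalues λ = -1, 6 with eigenvectors (1,-1), (1,6).

y(t) = C_1e^(-t) + C_2e^(6t)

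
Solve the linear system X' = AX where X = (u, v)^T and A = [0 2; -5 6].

u(t) = K_1e^(3t)sin(t) + K_1e^(3t)cos(t) + K_2e^(3t)sin(t) - K_2e^(3t)cos(t), v(t) = K_1e^(3t)sin(t) + 2K_1e^(3t)cos(t) + 2K_2e^(3t)sin(t) - K_2e^(3t)cos(t)

Coefficient matrix A = [[0, 2], [-5, 6]].
Characteristic polynomial det(A - λI) = λ^2 - 6λ + 10 = 0.
Eigenvalues λ = 3 ± i (complex conjugate pair).
For λ=3+i: an eigenvector is (1,2) - i(1,1) = (1 - i, 2 - i).
A real fundamental pair from Re and Im of e^((3+i)t)v: X_1 = e^(3t)(cos(t)·(1,2) + sin(t)·(1,1)), X_2 = e^(3t)(sin(t)·(1,2) - cos(t)·(1,1)).
General solution: K_1X_1 + K_2X_2.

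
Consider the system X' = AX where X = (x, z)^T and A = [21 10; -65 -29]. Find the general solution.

Coefficient matrix A = [[21, 10], [-65, -29]].
Characteristic polynomial det(A - λI) = λ^2 + 8λ + 41 = 0.
Eigenvalues λ = -4 ± 5i (complex conjugate pair).
For λ=-4+5i: an eigenvector is (-1,3) - i(1,-2) = (-1 - i, 3 + 2i).
A real fundamental pair from Re and Im of e^((-4+5i)t)v: X_1 = e^(-4t)(cos(5t)·(-1,3) + sin(5t)·(1,-2)), X_2 = e^(-4t)(sin(5t)·(-1,3) - cos(5t)·(1,-2)).
General solution: c_1X_1 + c_2X_2.

x(t) = c_1e^(-4t)sin(5t) - c_1e^(-4t)cos(5t) - c_2e^(-4t)sin(5t) - c_2e^(-4t)cos(5t), z(t) = -2c_1e^(-4t)sin(5t) + 3c_1e^(-4t)cos(5t) + 3c_2e^(-4t)sin(5t) + 2c_2e^(-4t)cos(5t)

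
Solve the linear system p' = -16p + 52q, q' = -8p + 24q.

p(t) = -3c_1e^(4t)sin(4t) - 2c_1e^(4t)cos(4t) - 2c_2e^(4t)sin(4t) + 3c_2e^(4t)cos(4t), q(t) = -c_1e^(4t)sin(4t) - c_1e^(4t)cos(4t) - c_2e^(4t)sin(4t) + c_2e^(4t)cos(4t)

Coefficient matrix A = [[-16, 52], [-8, 24]].
Characteristic polynomial det(A - λI) = λ^2 - 8λ + 32 = 0.
Eigenvalues λ = 4 ± 4i (complex conjugate pair).
For λ=4+4i: an eigenvector is (-2,-1) - i(-3,-1) = (-2 + 3i, -1 + i).
A real fundamental pair from Re and Im of e^((4+4i)t)v: X_1 = e^(4t)(cos(4t)·(-2,-1) + sin(4t)·(-3,-1)), X_2 = e^(4t)(sin(4t)·(-2,-1) - cos(4t)·(-3,-1)).
General solution: c_1X_1 + c_2X_2.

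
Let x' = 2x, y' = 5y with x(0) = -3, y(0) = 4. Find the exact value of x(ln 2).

A = [[2,0],[0,5]]; eigenvalues λ = 5, 2.
Eigenvectors: (0,-1) for λ=5, (1,0) for λ=2.
From the initial condition, c_1 = -4, c_2 = -3.
x(ln 2) = (-4)(2^5)(0) + (-3)(2^2)(1) = -12.

-12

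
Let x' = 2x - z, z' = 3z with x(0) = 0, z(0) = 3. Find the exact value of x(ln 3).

A = [[2,-1],[0,3]]; eigenvalues λ = 2, 3.
Eigenvectors: (-1,0) for λ=2, (1,-1) for λ=3.
From the initial condition, c_1 = -3, c_2 = -3.
x(ln 3) = (-3)(3^2)(-1) + (-3)(3^3)(1) = -54.

-54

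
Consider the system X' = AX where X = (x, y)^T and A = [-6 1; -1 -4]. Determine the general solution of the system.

Coefficient matrix A = [[-6, 1], [-1, -4]].
Characteristic polynomial det(A - λI) = λ^2 + 10λ + 25 = 0.
Single eigenvalue λ = -5 with algebraic multiplicity 2.
Eigenvector v = (-1,-1); generalized eigenvector w with (A-λI)w=v is (-2,-3).
General solution: e^(-5t)[C_1·v + C_2·(t·v + w)].

x(t) = -C_1e^(-5t) - C_2te^(-5t) - 2C_2e^(-5t), y(t) = -C_1e^(-5t) - C_2te^(-5t) - 3C_2e^(-5t)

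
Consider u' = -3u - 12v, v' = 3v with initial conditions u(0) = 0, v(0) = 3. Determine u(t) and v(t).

Coefficient matrix A = [[-3, -12], [0, 3]].
Characteristic polynomial det(A - λI) = λ^2 - 9 = 0.
Eigenvalues λ = -3, 3.
For λ=-3: (A-λI) row 1 is [0, -12], so an eigenvector is (1, 0).
For λ=3: (A-λI) row 1 is [-6, -12], so an eigenvector is (-2, 1).
General solution: K_1e^(-3t)(1,0) + K_2e^(3t)(-2,1).
Applying u(0)=0, v(0)=3 gives K_1=6, K_2=3.

u(t) = -6e^(3t) + 6e^(-3t), v(t) = 3e^(3t)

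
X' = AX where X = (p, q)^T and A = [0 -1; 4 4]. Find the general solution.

Coefficient matrix A = [[0, -1], [4, 4]].
Characteristic polynomial det(A - λI) = λ^2 - 4λ + 4 = 0.
Single eigenvalue λ = 2 with algebraic multiplicity 2.
Eigenvector v = (1,-2); generalized eigenvector w with (A-λI)w=v is (-1,1).
General solution: e^(2t)[C_1·v + C_2·(t·v + w)].

p(t) = C_1e^(2t) + C_2te^(2t) - C_2e^(2t), q(t) = -2C_1e^(2t) - 2C_2te^(2t) + C_2e^(2t)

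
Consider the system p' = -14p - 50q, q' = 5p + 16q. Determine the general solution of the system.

Coefficient matrix A = [[-14, -50], [5, 16]].
Characteristic polynomial det(A - λI) = λ^2 - 2λ + 26 = 0.
Eigenvalues λ = 1 ± 5i (complex conjugate pair).
For λ=1+5i: an eigenvector is (1,0) - i(-3,1) = (1 + 3i, 0 - i).
A real fundamental pair from Re and Im of e^((1+5i)t)v: X_1 = e^(t)(cos(5t)·(1,0) + sin(5t)·(-3,1)), X_2 = e^(t)(sin(5t)·(1,0) - cos(5t)·(-3,1)).
General solution: c_1X_1 + c_2X_2.

p(t) = -3c_1e^(t)sin(5t) + c_1e^(t)cos(5t) + c_2e^(t)sin(5t) + 3c_2e^(t)cos(5t), q(t) = c_1e^(t)sin(5t) - c_2e^(t)cos(5t)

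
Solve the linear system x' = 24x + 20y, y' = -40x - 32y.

Coefficient matrix A = [[24, 20], [-40, -32]].
Characteristic polynomial det(A - λI) = λ^2 + 8λ + 32 = 0.
Eigenvalues λ = -4 ± 4i (complex conjugate pair).
For λ=-4+4i: an eigenvector is (-1,1) - i(-2,3) = (-1 + 2i, 1 - 3i).
A real fundamental pair from Re and Im of e^((-4+4i)t)v: X_1 = e^(-4t)(cos(4t)·(-1,1) + sin(4t)·(-2,3)), X_2 = e^(-4t)(sin(4t)·(-1,1) - cos(4t)·(-2,3)).
General solution: K_1X_1 + K_2X_2.

x(t) = -2K_1e^(-4t)sin(4t) - K_1e^(-4t)cos(4t) - K_2e^(-4t)sin(4t) + 2K_2e^(-4t)cos(4t), y(t) = 3K_1e^(-4t)sin(4t) + K_1e^(-4t)cos(4t) + K_2e^(-4t)sin(4t) - 3K_2e^(-4t)cos(4t)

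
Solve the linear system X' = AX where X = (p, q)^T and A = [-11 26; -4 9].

Coefficient matrix A = [[-11, 26], [-4, 9]].
Characteristic polynomial det(A - λI) = λ^2 + 2λ + 5 = 0.
Eigenvalues λ = -1 ± 2i (complex conjugate pair).
For λ=-1+2i: an eigenvector is (2,1) - i(3,1) = (2 - 3i, 1 - i).
A real fundamental pair from Re and Im of e^((-1+2i)t)v: X_1 = e^(-t)(cos(2t)·(2,1) + sin(2t)·(3,1)), X_2 = e^(-t)(sin(2t)·(2,1) - cos(2t)·(3,1)).
General solution: K_1X_1 + K_2X_2.

p(t) = 3K_1e^(-t)sin(2t) + 2K_1e^(-t)cos(2t) + 2K_2e^(-t)sin(2t) - 3K_2e^(-t)cos(2t), q(t) = K_1e^(-t)sin(2t) + K_1e^(-t)cos(2t) + K_2e^(-t)sin(2t) - K_2e^(-t)cos(2t)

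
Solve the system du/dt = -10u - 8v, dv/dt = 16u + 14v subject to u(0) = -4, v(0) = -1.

Coefficient matrix A = [[-10, -8], [16, 14]].
Characteristic polynomial det(A - λI) = λ^2 - 4λ - 12 = 0.
Eigenvalues λ = -2, 6.
For λ=-2: (A-λI) row 1 is [-8, -8], so an eigenvector is (-1, 1).
For λ=6: (A-λI) row 1 is [-16, -8], so an eigenvector is (-1, 2).
General solution: C_1e^(-2t)(-1,1) + C_2e^(6t)(-1,2).
Applying u(0)=-4, v(0)=-1 gives C_1=9, C_2=-5.

u(t) = 5e^(6t) - 9e^(-2t), v(t) = -10e^(6t) + 9e^(-2t)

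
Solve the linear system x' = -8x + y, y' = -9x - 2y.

Coefficient matrix A = [[-8, 1], [-9, -2]].
Characteristic polynomial det(A - λI) = λ^2 + 10λ + 25 = 0.
Single eigenvalue λ = -5 with algebraic multiplicity 2.
Eigenvector v = (1,3); generalized eigenvector w with (A-λI)w=v is (0,1).
General solution: e^(-5t)[c_1·v + c_2·(t·v + w)].

x(t) = c_1e^(-5t) + c_2te^(-5t), y(t) = 3c_1e^(-5t) + 3c_2te^(-5t) + c_2e^(-5t)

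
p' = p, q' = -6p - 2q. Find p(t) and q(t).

p(t) = c_1e^(t), q(t) = -2c_1e^(t) + c_2e^(-2t)

Coefficient matrix A = [[1, 0], [-6, -2]].
Characteristic polynomial det(A - λI) = λ^2 + λ - 2 = 0.
Eigenvalues λ = 1, -2.
For λ=1: (A-λI) row 2 is [-6, -3], so an eigenvector is (1, -2).
For λ=-2: (A-λI) row 1 is [3, 0], so an eigenvector is (0, 1).
General solution: c_1e^(t)(1,-2) + c_2e^(-2t)(0,1).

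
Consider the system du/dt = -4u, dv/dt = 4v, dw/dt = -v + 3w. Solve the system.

Coefficient matrix A = [[-4, 0, 0], [0, 4, 0], [0, -1, 3]].
det(A - λI) = 0 gives eigenvalues λ = 4, -4, 3.
For λ=4: eigenvector (0,1,-1).
For λ=-4: eigenvector (1,0,0).
For λ=3: eigenvector (0,0,1).
General solution: c_1e^(4t)(0,1,-1) + c_2e^(-4t)(1,0,0) + c_3e^(3t)(0,0,1).

u(t) = c_2e^(-4t), v(t) = c_1e^(4t), w(t) = -c_1e^(4t) + c_3e^(3t)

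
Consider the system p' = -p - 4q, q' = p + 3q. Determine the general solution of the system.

p(t) = 2K_1e^(t) + 2K_2te^(t) + K_2e^(t), q(t) = -K_1e^(t) - K_2te^(t) - K_2e^(t)

Coefficient matrix A = [[-1, -4], [1, 3]].
Characteristic polynomial det(A - λI) = λ^2 - 2λ + 1 = 0.
Single eigenvalue λ = 1 with algebraic multiplicity 2.
Eigenvector v = (2,-1); generalized eigenvector w with (A-λI)w=v is (1,-1).
General solution: e^(t)[K_1·v + K_2·(t·v + w)].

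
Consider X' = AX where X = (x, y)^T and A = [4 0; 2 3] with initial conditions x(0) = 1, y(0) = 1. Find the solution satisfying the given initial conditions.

x(t) = e^(4t), y(t) = 2e^(4t) - e^(3t)

Coefficient matrix A = [[4, 0], [2, 3]].
Characteristic polynomial det(A - λI) = λ^2 - 7λ + 12 = 0.
Eigenvalues λ = 4, 3.
For λ=4: (A-λI) row 2 is [2, -1], so an eigenvector is (-1, -2).
For λ=3: (A-λI) row 1 is [1, 0], so an eigenvector is (0, 1).
General solution: K_1e^(4t)(-1,-2) + K_2e^(3t)(0,1).
Applying x(0)=1, y(0)=1 gives K_1=-1, K_2=-1.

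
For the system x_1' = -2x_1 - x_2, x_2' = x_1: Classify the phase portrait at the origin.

A = [[-2,-1],[1,0]]; det(A-λI) = λ^2 + 2λ + 1.
repeated λ = -1 with a single eigenvector.

stable improper node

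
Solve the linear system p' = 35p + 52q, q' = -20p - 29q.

p(t) = 3c_1e^(3t)sin(4t) + 2c_1e^(3t)cos(4t) + 2c_2e^(3t)sin(4t) - 3c_2e^(3t)cos(4t), q(t) = -2c_1e^(3t)sin(4t) - c_1e^(3t)cos(4t) - c_2e^(3t)sin(4t) + 2c_2e^(3t)cos(4t)

Coefficient matrix A = [[35, 52], [-20, -29]].
Characteristic polynomial det(A - λI) = λ^2 - 6λ + 25 = 0.
Eigenvalues λ = 3 ± 4i (complex conjugate pair).
For λ=3+4i: an eigenvector is (2,-1) - i(3,-2) = (2 - 3i, -1 + 2i).
A real fundamental pair from Re and Im of e^((3+4i)t)v: X_1 = e^(3t)(cos(4t)·(2,-1) + sin(4t)·(3,-2)), X_2 = e^(3t)(sin(4t)·(2,-1) - cos(4t)·(3,-2)).
General solution: c_1X_1 + c_2X_2.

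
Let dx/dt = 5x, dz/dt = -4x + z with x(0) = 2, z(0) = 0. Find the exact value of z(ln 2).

-60

A = [[5,0],[-4,1]]; eigenvalues λ = 1, 5.
Eigenvectors: (0,-1) for λ=1, (1,-1) for λ=5.
From the initial condition, c_1 = -2, c_2 = 2.
z(ln 2) = (-2)(2^1)(-1) + (2)(2^5)(-1) = -60.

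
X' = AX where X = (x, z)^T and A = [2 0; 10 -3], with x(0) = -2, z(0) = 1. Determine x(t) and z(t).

Coefficient matrix A = [[2, 0], [10, -3]].
Characteristic polynomial det(A - λI) = λ^2 + λ - 6 = 0.
Eigenvalues λ = 2, -3.
For λ=2: (A-λI) row 2 is [10, -5], so an eigenvector is (1, 2).
For λ=-3: (A-λI) row 1 is [5, 0], so an eigenvector is (0, 1).
General solution: K_1e^(2t)(1,2) + K_2e^(-3t)(0,1).
Applying x(0)=-2, z(0)=1 gives K_1=-2, K_2=5.

x(t) = -2e^(2t), z(t) = -4e^(2t) + 5e^(-3t)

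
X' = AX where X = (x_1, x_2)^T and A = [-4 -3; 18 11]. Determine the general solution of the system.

x_1(t) = -c_1e^(5t) - c_2e^(2t), x_2(t) = 3c_1e^(5t) + 2c_2e^(2t)

Coefficient matrix A = [[-4, -3], [18, 11]].
Characteristic polynomial det(A - λI) = λ^2 - 7λ + 10 = 0.
Eigenvalues λ = 5, 2.
For λ=5: (A-λI) row 1 is [-9, -3], so an eigenvector is (-1, 3).
For λ=2: (A-λI) row 1 is [-6, -3], so an eigenvector is (-1, 2).
General solution: c_1e^(5t)(-1,3) + c_2e^(2t)(-1,2).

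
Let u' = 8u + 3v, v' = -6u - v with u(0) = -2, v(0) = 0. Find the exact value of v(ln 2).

A = [[8,3],[-6,-1]]; eigenvalues λ = 5, 2.
Eigenvectors: (1,-1) for λ=5, (-1,2) for λ=2.
From the initial condition, c_1 = -4, c_2 = -2.
v(ln 2) = (-4)(2^5)(-1) + (-2)(2^2)(2) = 112.

112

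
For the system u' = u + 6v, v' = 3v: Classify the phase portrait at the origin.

unstable node

A = [[1,6],[0,3]]; det(A-λI) = λ^2 - 4λ + 3.
λ = 3, 1: both positive.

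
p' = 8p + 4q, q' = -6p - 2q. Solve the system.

Coefficient matrix A = [[8, 4], [-6, -2]].
Characteristic polynomial det(A - λI) = λ^2 - 6λ + 8 = 0.
Eigenvalues λ = 4, 2.
For λ=4: (A-λI) row 1 is [4, 4], so an eigenvector is (-1, 1).
For λ=2: (A-λI) row 1 is [6, 4], so an eigenvector is (2, -3).
General solution: C_1e^(4t)(-1,1) + C_2e^(2t)(2,-3).

p(t) = -C_1e^(4t) + 2C_2e^(2t), q(t) = C_1e^(4t) - 3C_2e^(2t)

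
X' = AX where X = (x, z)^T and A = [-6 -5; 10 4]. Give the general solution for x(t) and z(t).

x(t) = -K_1e^(-t)sin(5t) + K_2e^(-t)cos(5t), z(t) = K_1e^(-t)sin(5t) + K_1e^(-t)cos(5t) + K_2e^(-t)sin(5t) - K_2e^(-t)cos(5t)

Coefficient matrix A = [[-6, -5], [10, 4]].
Characteristic polynomial det(A - λI) = λ^2 + 2λ + 26 = 0.
Eigenvalues λ = -1 ± 5i (complex conjugate pair).
For λ=-1+5i: an eigenvector is (0,1) - i(-1,1) = (0 + i, 1 - i).
A real fundamental pair from Re and Im of e^((-1+5i)t)v: X_1 = e^(-t)(cos(5t)·(0,1) + sin(5t)·(-1,1)), X_2 = e^(-t)(sin(5t)·(0,1) - cos(5t)·(-1,1)).
General solution: K_1X_1 + K_2X_2.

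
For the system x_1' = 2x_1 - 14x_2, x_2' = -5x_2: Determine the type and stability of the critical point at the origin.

A = [[2,-14],[0,-5]]; det(A-λI) = λ^2 + 3λ - 10.
λ = -5, 2: opposite signs.

saddle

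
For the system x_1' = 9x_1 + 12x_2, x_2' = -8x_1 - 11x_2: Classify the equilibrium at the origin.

A = [[9,12],[-8,-11]]; det(A-λI) = λ^2 + 2λ - 3.
λ = -3, 1: opposite signs.

saddle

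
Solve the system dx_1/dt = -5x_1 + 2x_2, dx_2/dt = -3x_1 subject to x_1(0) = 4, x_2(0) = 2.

Coefficient matrix A = [[-5, 2], [-3, 0]].
Characteristic polynomial det(A - λI) = λ^2 + 5λ + 6 = 0.
Eigenvalues λ = -3, -2.
For λ=-3: (A-λI) row 1 is [-2, 2], so an eigenvector is (-1, -1).
For λ=-2: (A-λI) row 1 is [-3, 2], so an eigenvector is (-2, -3).
General solution: c_1e^(-3t)(-1,-1) + c_2e^(-2t)(-2,-3).
Applying x_1(0)=4, x_2(0)=2 gives c_1=-8, c_2=2.

x_1(t) = -4e^(-2t) + 8e^(-3t), x_2(t) = -6e^(-2t) + 8e^(-3t)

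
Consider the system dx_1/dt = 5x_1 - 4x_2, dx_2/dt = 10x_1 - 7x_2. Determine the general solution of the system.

x_1(t) = c_1e^(-t)sin(2t) + c_1e^(-t)cos(2t) + c_2e^(-t)sin(2t) - c_2e^(-t)cos(2t), x_2(t) = 2c_1e^(-t)sin(2t) + c_1e^(-t)cos(2t) + c_2e^(-t)sin(2t) - 2c_2e^(-t)cos(2t)

Coefficient matrix A = [[5, -4], [10, -7]].
Characteristic polynomial det(A - λI) = λ^2 + 2λ + 5 = 0.
Eigenvalues λ = -1 ± 2i (complex conjugate pair).
For λ=-1+2i: an eigenvector is (1,1) - i(1,2) = (1 - i, 1 - 2i).
A real fundamental pair from Re and Im of e^((-1+2i)t)v: X_1 = e^(-t)(cos(2t)·(1,1) + sin(2t)·(1,2)), X_2 = e^(-t)(sin(2t)·(1,1) - cos(2t)·(1,2)).
General solution: c_1X_1 + c_2X_2.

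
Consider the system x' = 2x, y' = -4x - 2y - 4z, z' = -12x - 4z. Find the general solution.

Coefficient matrix A = [[2, 0, 0], [-4, -2, -4], [-12, 0, -4]].
det(A - λI) = 0 gives eigenvalues λ = -2, 2, -4.
For λ=-2: eigenvector (0,1,0).
For λ=2: eigenvector (1,1,-2).
For λ=-4: eigenvector (0,2,1).
General solution: K_1e^(-2t)(0,1,0) + K_2e^(2t)(1,1,-2) + K_3e^(-4t)(0,2,1).

x(t) = K_2e^(2t), y(t) = K_1e^(-2t) + K_2e^(2t) + 2K_3e^(-4t), z(t) = -2K_2e^(2t) + K_3e^(-4t)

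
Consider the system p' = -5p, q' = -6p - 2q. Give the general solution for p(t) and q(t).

Coefficient matrix A = [[-5, 0], [-6, -2]].
Characteristic polynomial det(A - λI) = λ^2 + 7λ + 10 = 0.
Eigenvalues λ = -2, -5.
For λ=-2: (A-λI) row 1 is [-3, 0], so an eigenvector is (0, -1).
For λ=-5: (A-λI) row 2 is [-6, 3], so an eigenvector is (-1, -2).
General solution: C_1e^(-2t)(0,-1) + C_2e^(-5t)(-1,-2).

p(t) = -C_2e^(-5t), q(t) = -C_1e^(-2t) - 2C_2e^(-5t)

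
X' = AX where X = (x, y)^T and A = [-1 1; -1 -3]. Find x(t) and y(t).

x(t) = -K_1e^(-2t) - K_2te^(-2t) - K_2e^(-2t), y(t) = K_1e^(-2t) + K_2te^(-2t)

Coefficient matrix A = [[-1, 1], [-1, -3]].
Characteristic polynomial det(A - λI) = λ^2 + 4λ + 4 = 0.
Single eigenvalue λ = -2 with algebraic multiplicity 2.
Eigenvector v = (-1,1); generalized eigenvector w with (A-λI)w=v is (-1,0).
General solution: e^(-2t)[K_1·v + K_2·(t·v + w)].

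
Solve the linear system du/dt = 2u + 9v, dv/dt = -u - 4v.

u(t) = -3C_1e^(-t) - 3C_2te^(-t) - C_2e^(-t), v(t) = C_1e^(-t) + C_2te^(-t)

Coefficient matrix A = [[2, 9], [-1, -4]].
Characteristic polynomial det(A - λI) = λ^2 + 2λ + 1 = 0.
Single eigenvalue λ = -1 with algebraic multiplicity 2.
Eigenvector v = (-3,1); generalized eigenvector w with (A-λI)w=v is (-1,0).
General solution: e^(-t)[C_1·v + C_2·(t·v + w)].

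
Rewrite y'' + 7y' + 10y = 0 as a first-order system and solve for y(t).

y(t) = K_1e^(-2t) + K_2e^(-5t)

Let x_1 = y, x_2 = y'. Then x_1' = x_2 and x_2' = -10x_1 - 7x_2.
A = [[0,1],[-10,-7]]; det(A-λI) = λ^2 + 7λ + 10.
Eigenvalues λ = -2, -5 with eigenvectors (1,-2), (1,-5).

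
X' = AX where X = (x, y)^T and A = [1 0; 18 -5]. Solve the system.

x(t) = K_2e^(t), y(t) = K_1e^(-5t) + 3K_2e^(t)

Coefficient matrix A = [[1, 0], [18, -5]].
Characteristic polynomial det(A - λI) = λ^2 + 4λ - 5 = 0.
Eigenvalues λ = -5, 1.
For λ=-5: (A-λI) row 1 is [6, 0], so an eigenvector is (0, 1).
For λ=1: (A-λI) row 2 is [18, -6], so an eigenvector is (1, 3).
General solution: K_1e^(-5t)(0,1) + K_2e^(t)(1,3).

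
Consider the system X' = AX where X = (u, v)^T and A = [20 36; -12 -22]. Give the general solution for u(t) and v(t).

Coefficient matrix A = [[20, 36], [-12, -22]].
Characteristic polynomial det(A - λI) = λ^2 + 2λ - 8 = 0.
Eigenvalues λ = 2, -4.
For λ=2: (A-λI) row 1 is [18, 36], so an eigenvector is (2, -1).
For λ=-4: (A-λI) row 1 is [24, 36], so an eigenvector is (-3, 2).
General solution: K_1e^(2t)(2,-1) + K_2e^(-4t)(-3,2).

u(t) = 2K_1e^(2t) - 3K_2e^(-4t), v(t) = -K_1e^(2t) + 2K_2e^(-4t)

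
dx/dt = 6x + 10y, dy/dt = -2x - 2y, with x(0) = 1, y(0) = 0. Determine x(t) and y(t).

x(t) = 2e^(2t)sin(2t) + e^(2t)cos(2t), y(t) = -e^(2t)sin(2t)

Coefficient matrix A = [[6, 10], [-2, -2]].
Characteristic polynomial det(A - λI) = λ^2 - 4λ + 8 = 0.
Eigenvalues λ = 2 ± 2i (complex conjugate pair).
For λ=2+2i: an eigenvector is (2,-1) - i(-1,0) = (2 + i, -1).
A real fundamental pair from Re and Im of e^((2+2i)t)v: X_1 = e^(2t)(cos(2t)·(2,-1) + sin(2t)·(-1,0)), X_2 = e^(2t)(sin(2t)·(2,-1) - cos(2t)·(-1,0)).
General solution: c_1X_1 + c_2X_2.
Applying x(0)=1, y(0)=0 gives c_1=0, c_2=1.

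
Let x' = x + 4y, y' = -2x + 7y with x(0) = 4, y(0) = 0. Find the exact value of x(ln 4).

-3584

A = [[1,4],[-2,7]]; eigenvalues λ = 5, 3.
Eigenvectors: (-1,-1) for λ=5, (-2,-1) for λ=3.
From the initial condition, c_1 = 4, c_2 = -4.
x(ln 4) = (4)(4^5)(-1) + (-4)(4^3)(-2) = -3584.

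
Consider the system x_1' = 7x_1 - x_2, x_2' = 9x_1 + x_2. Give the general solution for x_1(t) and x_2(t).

Coefficient matrix A = [[7, -1], [9, 1]].
Characteristic polynomial det(A - λI) = λ^2 - 8λ + 16 = 0.
Single eigenvalue λ = 4 with algebraic multiplicity 2.
Eigenvector v = (1,3); generalized eigenvector w with (A-λI)w=v is (1,2).
General solution: e^(4t)[c_1·v + c_2·(t·v + w)].

x_1(t) = c_1e^(4t) + c_2te^(4t) + c_2e^(4t), x_2(t) = 3c_1e^(4t) + 3c_2te^(4t) + 2c_2e^(4t)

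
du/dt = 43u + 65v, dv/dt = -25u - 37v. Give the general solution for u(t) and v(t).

u(t) = -3K_1e^(3t)sin(5t) - 2K_1e^(3t)cos(5t) - 2K_2e^(3t)sin(5t) + 3K_2e^(3t)cos(5t), v(t) = 2K_1e^(3t)sin(5t) + K_1e^(3t)cos(5t) + K_2e^(3t)sin(5t) - 2K_2e^(3t)cos(5t)

Coefficient matrix A = [[43, 65], [-25, -37]].
Characteristic polynomial det(A - λI) = λ^2 - 6λ + 34 = 0.
Eigenvalues λ = 3 ± 5i (complex conjugate pair).
For λ=3+5i: an eigenvector is (-2,1) - i(-3,2) = (-2 + 3i, 1 - 2i).
A real fundamental pair from Re and Im of e^((3+5i)t)v: X_1 = e^(3t)(cos(5t)·(-2,1) + sin(5t)·(-3,2)), X_2 = e^(3t)(sin(5t)·(-2,1) - cos(5t)·(-3,2)).
General solution: K_1X_1 + K_2X_2.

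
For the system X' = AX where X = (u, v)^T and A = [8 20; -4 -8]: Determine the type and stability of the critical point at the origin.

center

A = [[8,20],[-4,-8]]; det(A-λI) = λ^2 + 16.
λ = 0 ± 4i: zero real part.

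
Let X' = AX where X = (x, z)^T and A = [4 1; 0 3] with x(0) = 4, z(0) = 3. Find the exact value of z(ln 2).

A = [[4,1],[0,3]]; eigenvalues λ = 3, 4.
Eigenvectors: (-1,1) for λ=3, (-1,0) for λ=4.
From the initial condition, c_1 = 3, c_2 = -7.
z(ln 2) = (3)(2^3)(1) + (-7)(2^4)(0) = 24.

24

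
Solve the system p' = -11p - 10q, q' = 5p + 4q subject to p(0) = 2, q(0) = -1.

Coefficient matrix A = [[-11, -10], [5, 4]].
Characteristic polynomial det(A - λI) = λ^2 + 7λ + 6 = 0.
Eigenvalues λ = -1, -6.
For λ=-1: (A-λI) row 1 is [-10, -10], so an eigenvector is (-1, 1).
For λ=-6: (A-λI) row 1 is [-5, -10], so an eigenvector is (-2, 1).
General solution: C_1e^(-t)(-1,1) + C_2e^(-6t)(-2,1).
Applying p(0)=2, q(0)=-1 gives C_1=0, C_2=-1.

p(t) = 2e^(-6t), q(t) = -e^(-6t)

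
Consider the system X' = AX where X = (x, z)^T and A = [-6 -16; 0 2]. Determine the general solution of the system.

x(t) = 2C_1e^(2t) - C_2e^(-6t), z(t) = -C_1e^(2t)

Coefficient matrix A = [[-6, -16], [0, 2]].
Characteristic polynomial det(A - λI) = λ^2 + 4λ - 12 = 0.
Eigenvalues λ = 2, -6.
For λ=2: (A-λI) row 1 is [-8, -16], so an eigenvector is (2, -1).
For λ=-6: (A-λI) row 1 is [0, -16], so an eigenvector is (-1, 0).
General solution: C_1e^(2t)(2,-1) + C_2e^(-6t)(-1,0).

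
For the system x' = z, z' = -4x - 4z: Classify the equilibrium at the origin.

A = [[0,1],[-4,-4]]; det(A-λI) = λ^2 + 4λ + 4.
repeated λ = -2 with a single eigenvector.

stable improper node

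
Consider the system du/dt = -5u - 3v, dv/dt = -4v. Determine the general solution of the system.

u(t) = -3K_1e^(-4t) - K_2e^(-5t), v(t) = K_1e^(-4t)

Coefficient matrix A = [[-5, -3], [0, -4]].
Characteristic polynomial det(A - λI) = λ^2 + 9λ + 20 = 0.
Eigenvalues λ = -4, -5.
For λ=-4: (A-λI) row 1 is [-1, -3], so an eigenvector is (-3, 1).
For λ=-5: (A-λI) row 1 is [0, -3], so an eigenvector is (-1, 0).
General solution: K_1e^(-4t)(-3,1) + K_2e^(-5t)(-1,0).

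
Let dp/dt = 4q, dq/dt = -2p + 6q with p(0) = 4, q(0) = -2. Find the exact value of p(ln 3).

-540

A = [[0,4],[-2,6]]; eigenvalues λ = 2, 4.
Eigenvectors: (-2,-1) for λ=2, (-1,-1) for λ=4.
From the initial condition, c_1 = -6, c_2 = 8.
p(ln 3) = (-6)(3^2)(-2) + (8)(3^4)(-1) = -540.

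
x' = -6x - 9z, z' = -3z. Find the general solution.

x(t) = -3c_1e^(-3t) + c_2e^(-6t), z(t) = c_1e^(-3t)

Coefficient matrix A = [[-6, -9], [0, -3]].
Characteristic polynomial det(A - λI) = λ^2 + 9λ + 18 = 0.
Eigenvalues λ = -3, -6.
For λ=-3: (A-λI) row 1 is [-3, -9], so an eigenvector is (-3, 1).
For λ=-6: (A-λI) row 1 is [0, -9], so an eigenvector is (1, 0).
General solution: c_1e^(-3t)(-3,1) + c_2e^(-6t)(1,0).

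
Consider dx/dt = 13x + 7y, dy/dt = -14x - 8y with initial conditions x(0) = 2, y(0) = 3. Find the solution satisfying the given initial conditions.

x(t) = 7e^(6t) - 5e^(-t), y(t) = -7e^(6t) + 10e^(-t)

Coefficient matrix A = [[13, 7], [-14, -8]].
Characteristic polynomial det(A - λI) = λ^2 - 5λ - 6 = 0.
Eigenvalues λ = -1, 6.
For λ=-1: (A-λI) row 1 is [14, 7], so an eigenvector is (-1, 2).
For λ=6: (A-λI) row 1 is [7, 7], so an eigenvector is (-1, 1).
General solution: K_1e^(-t)(-1,2) + K_2e^(6t)(-1,1).
Applying x(0)=2, y(0)=3 gives K_1=5, K_2=-7.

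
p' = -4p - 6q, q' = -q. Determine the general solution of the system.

Coefficient matrix A = [[-4, -6], [0, -1]].
Characteristic polynomial det(A - λI) = λ^2 + 5λ + 4 = 0.
Eigenvalues λ = -4, -1.
For λ=-4: (A-λI) row 1 is [0, -6], so an eigenvector is (1, 0).
For λ=-1: (A-λI) row 1 is [-3, -6], so an eigenvector is (-2, 1).
General solution: c_1e^(-4t)(1,0) + c_2e^(-t)(-2,1).

p(t) = c_1e^(-4t) - 2c_2e^(-t), q(t) = c_2e^(-t)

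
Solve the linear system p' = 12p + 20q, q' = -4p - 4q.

p(t) = c_1e^(4t)sin(4t) - 2c_1e^(4t)cos(4t) - 2c_2e^(4t)sin(4t) - c_2e^(4t)cos(4t), q(t) = c_1e^(4t)cos(4t) + c_2e^(4t)sin(4t)

Coefficient matrix A = [[12, 20], [-4, -4]].
Characteristic polynomial det(A - λI) = λ^2 - 8λ + 32 = 0.
Eigenvalues λ = 4 ± 4i (complex conjugate pair).
For λ=4+4i: an eigenvector is (-2,1) - i(1,0) = (-2 - i, 1).
A real fundamental pair from Re and Im of e^((4+4i)t)v: X_1 = e^(4t)(cos(4t)·(-2,1) + sin(4t)·(1,0)), X_2 = e^(4t)(sin(4t)·(-2,1) - cos(4t)·(1,0)).
General solution: c_1X_1 + c_2X_2.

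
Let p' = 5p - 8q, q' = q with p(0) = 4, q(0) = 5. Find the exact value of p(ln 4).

-6104

A = [[5,-8],[0,1]]; eigenvalues λ = 5, 1.
Eigenvectors: (1,0) for λ=5, (2,1) for λ=1.
From the initial condition, c_1 = -6, c_2 = 5.
p(ln 4) = (-6)(4^5)(1) + (5)(4^1)(2) = -6104.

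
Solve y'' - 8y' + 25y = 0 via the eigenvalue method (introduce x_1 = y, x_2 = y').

y(t) = K_1e^(4t)cos(3t) + K_2e^(4t)sin(3t)

Let x_1 = y, x_2 = y'. Then x_1' = x_2 and x_2' = -25x_1 + 8x_2.
A = [[0,1],[-25,8]]; det(A-λI) = λ^2 - 8λ + 25.
Eigenvalues λ = 4 ± 3i.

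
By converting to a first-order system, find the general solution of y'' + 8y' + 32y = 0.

y(t) = C_1e^(-4t)cos(4t) + C_2e^(-4t)sin(4t)

Let x_1 = y, x_2 = y'. Then x_1' = x_2 and x_2' = -32x_1 - 8x_2.
A = [[0,1],[-32,-8]]; det(A-λI) = λ^2 + 8λ + 32.
Eigenvalues λ = -4 ± 4i.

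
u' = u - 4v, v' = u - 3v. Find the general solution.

u(t) = 2C_1e^(-t) + 2C_2te^(-t) - C_2e^(-t), v(t) = C_1e^(-t) + C_2te^(-t) - C_2e^(-t)

Coefficient matrix A = [[1, -4], [1, -3]].
Characteristic polynomial det(A - λI) = λ^2 + 2λ + 1 = 0.
Single eigenvalue λ = -1 with algebraic multiplicity 2.
Eigenvector v = (2,1); generalized eigenvector w with (A-λI)w=v is (-1,-1).
General solution: e^(-t)[C_1·v + C_2·(t·v + w)].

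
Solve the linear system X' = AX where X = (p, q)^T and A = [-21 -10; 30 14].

Coefficient matrix A = [[-21, -10], [30, 14]].
Characteristic polynomial det(A - λI) = λ^2 + 7λ + 6 = 0.
Eigenvalues λ = -1, -6.
For λ=-1: (A-λI) row 1 is [-20, -10], so an eigenvector is (-1, 2).
For λ=-6: (A-λI) row 1 is [-15, -10], so an eigenvector is (2, -3).
General solution: C_1e^(-t)(-1,2) + C_2e^(-6t)(2,-3).

p(t) = -C_1e^(-t) + 2C_2e^(-6t), q(t) = 2C_1e^(-t) - 3C_2e^(-6t)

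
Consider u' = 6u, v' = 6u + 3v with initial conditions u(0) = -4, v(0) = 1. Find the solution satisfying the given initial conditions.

Coefficient matrix A = [[6, 0], [6, 3]].
Characteristic polynomial det(A - λI) = λ^2 - 9λ + 18 = 0.
Eigenvalues λ = 3, 6.
For λ=3: (A-λI) row 1 is [3, 0], so an eigenvector is (0, -1).
For λ=6: (A-λI) row 2 is [6, -3], so an eigenvector is (-1, -2).
General solution: C_1e^(3t)(0,-1) + C_2e^(6t)(-1,-2).
Applying u(0)=-4, v(0)=1 gives C_1=-9, C_2=4.

u(t) = -4e^(6t), v(t) = -8e^(6t) + 9e^(3t)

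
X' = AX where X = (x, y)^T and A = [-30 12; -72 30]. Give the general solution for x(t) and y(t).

x(t) = C_1e^(-6t) - C_2e^(6t), y(t) = 2C_1e^(-6t) - 3C_2e^(6t)

Coefficient matrix A = [[-30, 12], [-72, 30]].
Characteristic polynomial det(A - λI) = λ^2 - 36 = 0.
Eigenvalues λ = -6, 6.
For λ=-6: (A-λI) row 1 is [-24, 12], so an eigenvector is (1, 2).
For λ=6: (A-λI) row 1 is [-36, 12], so an eigenvector is (-1, -3).
General solution: C_1e^(-6t)(1,2) + C_2e^(6t)(-1,-3).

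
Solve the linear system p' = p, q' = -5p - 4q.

Coefficient matrix A = [[1, 0], [-5, -4]].
Characteristic polynomial det(A - λI) = λ^2 + 3λ - 4 = 0.
Eigenvalues λ = -4, 1.
For λ=-4: (A-λI) row 1 is [5, 0], so an eigenvector is (0, 1).
For λ=1: (A-λI) row 2 is [-5, -5], so an eigenvector is (-1, 1).
General solution: C_1e^(-4t)(0,1) + C_2e^(t)(-1,1).

p(t) = -C_2e^(t), q(t) = C_1e^(-4t) + C_2e^(t)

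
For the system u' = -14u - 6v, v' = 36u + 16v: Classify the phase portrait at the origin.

A = [[-14,-6],[36,16]]; det(A-λI) = λ^2 - 2λ - 8.
λ = 4, -2: opposite signs.

saddle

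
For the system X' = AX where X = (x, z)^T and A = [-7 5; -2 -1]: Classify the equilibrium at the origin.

stable spiral

A = [[-7,5],[-2,-1]]; det(A-λI) = λ^2 + 8λ + 17.
λ = -4 ± i: negative real part.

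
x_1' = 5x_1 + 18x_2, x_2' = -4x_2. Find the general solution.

Coefficient matrix A = [[5, 18], [0, -4]].
Characteristic polynomial det(A - λI) = λ^2 - λ - 20 = 0.
Eigenvalues λ = 5, -4.
For λ=5: (A-λI) row 1 is [0, 18], so an eigenvector is (1, 0).
For λ=-4: (A-λI) row 1 is [9, 18], so an eigenvector is (-2, 1).
General solution: c_1e^(5t)(1,0) + c_2e^(-4t)(-2,1).

x_1(t) = c_1e^(5t) - 2c_2e^(-4t), x_2(t) = c_2e^(-4t)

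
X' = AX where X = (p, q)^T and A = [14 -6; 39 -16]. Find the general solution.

p(t) = -K_1e^(-t)sin(3t) + K_1e^(-t)cos(3t) + K_2e^(-t)sin(3t) + K_2e^(-t)cos(3t), q(t) = -2K_1e^(-t)sin(3t) + 3K_1e^(-t)cos(3t) + 3K_2e^(-t)sin(3t) + 2K_2e^(-t)cos(3t)

Coefficient matrix A = [[14, -6], [39, -16]].
Characteristic polynomial det(A - λI) = λ^2 + 2λ + 10 = 0.
Eigenvalues λ = -1 ± 3i (complex conjugate pair).
For λ=-1+3i: an eigenvector is (1,3) - i(-1,-2) = (1 + i, 3 + 2i).
A real fundamental pair from Re and Im of e^((-1+3i)t)v: X_1 = e^(-t)(cos(3t)·(1,3) + sin(3t)·(-1,-2)), X_2 = e^(-t)(sin(3t)·(1,3) - cos(3t)·(-1,-2)).
General solution: K_1X_1 + K_2X_2.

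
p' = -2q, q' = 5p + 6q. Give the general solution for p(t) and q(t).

Coefficient matrix A = [[0, -2], [5, 6]].
Characteristic polynomial det(A - λI) = λ^2 - 6λ + 10 = 0.
Eigenvalues λ = 3 ± i (complex conjugate pair).
For λ=3+i: an eigenvector is (1,-2) - i(1,-1) = (1 - i, -2 + i).
A real fundamental pair from Re and Im of e^((3+i)t)v: X_1 = e^(3t)(cos(t)·(1,-2) + sin(t)·(1,-1)), X_2 = e^(3t)(sin(t)·(1,-2) - cos(t)·(1,-1)).
General solution: K_1X_1 + K_2X_2.

p(t) = K_1e^(3t)sin(t) + K_1e^(3t)cos(t) + K_2e^(3t)sin(t) - K_2e^(3t)cos(t), q(t) = -K_1e^(3t)sin(t) - 2K_1e^(3t)cos(t) - 2K_2e^(3t)sin(t) + K_2e^(3t)cos(t)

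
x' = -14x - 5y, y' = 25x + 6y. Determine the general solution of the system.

Coefficient matrix A = [[-14, -5], [25, 6]].
Characteristic polynomial det(A - λI) = λ^2 + 8λ + 41 = 0.
Eigenvalues λ = -4 ± 5i (complex conjugate pair).
For λ=-4+5i: an eigenvector is (0,1) - i(-1,2) = (0 + i, 1 - 2i).
A real fundamental pair from Re and Im of e^((-4+5i)t)v: X_1 = e^(-4t)(cos(5t)·(0,1) + sin(5t)·(-1,2)), X_2 = e^(-4t)(sin(5t)·(0,1) - cos(5t)·(-1,2)).
General solution: K_1X_1 + K_2X_2.

x(t) = -K_1e^(-4t)sin(5t) + K_2e^(-4t)cos(5t), y(t) = 2K_1e^(-4t)sin(5t) + K_1e^(-4t)cos(5t) + K_2e^(-4t)sin(5t) - 2K_2e^(-4t)cos(5t)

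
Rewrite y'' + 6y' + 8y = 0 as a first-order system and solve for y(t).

Let x_1 = y, x_2 = y'. Then x_1' = x_2 and x_2' = -8x_1 - 6x_2.
A = [[0,1],[-8,-6]]; det(A-λI) = λ^2 + 6λ + 8.
Eigenvalues λ = -4, -2 with eigenvectors (1,-4), (1,-2).

y(t) = C_1e^(-4t) + C_2e^(-2t)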